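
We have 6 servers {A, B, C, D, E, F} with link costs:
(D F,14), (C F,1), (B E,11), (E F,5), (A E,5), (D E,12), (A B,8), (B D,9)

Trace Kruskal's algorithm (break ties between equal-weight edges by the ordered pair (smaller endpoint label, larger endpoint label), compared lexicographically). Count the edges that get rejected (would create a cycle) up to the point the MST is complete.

Kruskal: consider edges lightest-first.
C F (1): add. Components now {A} {B} {C,F} {D} {E}
A E (5): add. Components now {A,E} {B} {C,F} {D}
E F (5): add. Components now {A,C,E,F} {B} {D}
A B (8): add. Components now {A,B,C,E,F} {D}
B D (9): add. Components now {A,B,C,D,E,F}
Edges rejected before the tree was complete: 0.

0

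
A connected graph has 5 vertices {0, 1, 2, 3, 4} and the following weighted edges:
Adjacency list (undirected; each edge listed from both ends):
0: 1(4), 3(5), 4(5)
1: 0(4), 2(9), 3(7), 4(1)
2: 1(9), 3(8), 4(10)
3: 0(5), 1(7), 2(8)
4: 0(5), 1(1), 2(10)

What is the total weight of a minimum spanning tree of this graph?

Prim's algorithm from 1:
Step 1: cheapest edge leaving the tree is 1–4 (1); add 4.
Step 2: cheapest edge leaving the tree is 0–1 (4); add 0.
Step 3: cheapest edge leaving the tree is 0–3 (5); add 3.
Step 4: cheapest edge leaving the tree is 2–3 (8); add 2.
MST edges: 1–4, 0–1, 0–3, 2–3; total weight 1+4+5+8 = 18.

18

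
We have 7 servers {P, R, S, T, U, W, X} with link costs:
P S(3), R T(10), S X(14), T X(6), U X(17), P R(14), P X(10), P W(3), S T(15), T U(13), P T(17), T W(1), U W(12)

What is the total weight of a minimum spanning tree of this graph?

Sort edges by weight, then run Kruskal:
T W (1): add. Components now {T,W} {U} {S} {R} {X} {P}
P S (3): add. Components now {T,W} {U} {P,S} {R} {X}
P W (3): add. Components now {P,S,T,W} {U} {R} {X}
T X (6): add. Components now {P,S,T,W,X} {U} {R}
P X (10): skip — X and P already connected.
R T (10): add. Components now {P,R,S,T,W,X} {U}
U W (12): add. Components now {P,R,S,T,U,W,X}
MST edges: T W, P S, P W, T X, R T, U W; total weight 1+3+3+6+10+12 = 35.

35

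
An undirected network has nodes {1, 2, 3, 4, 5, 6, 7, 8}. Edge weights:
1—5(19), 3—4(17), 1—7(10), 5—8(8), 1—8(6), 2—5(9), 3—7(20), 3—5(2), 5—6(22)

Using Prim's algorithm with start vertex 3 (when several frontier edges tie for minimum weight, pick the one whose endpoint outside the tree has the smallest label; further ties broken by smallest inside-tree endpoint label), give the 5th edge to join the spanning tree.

1-7

Grow the tree from 3 using Prim:
Step 1: cheapest edge leaving the tree is 3—5 (2); add 5.
Step 2: cheapest edge leaving the tree is 5—8 (8); add 8.
Step 3: cheapest edge leaving the tree is 1—8 (6); add 1.
Step 4: cheapest edge leaving the tree is 2—5 (9); add 2.
Step 5: cheapest edge leaving the tree is 1—7 (10); add 7.
Step 6: cheapest edge leaving the tree is 3—4 (17); add 4.
Step 7: cheapest edge leaving the tree is 5—6 (22); add 6.
The 5th edge added is 1—7.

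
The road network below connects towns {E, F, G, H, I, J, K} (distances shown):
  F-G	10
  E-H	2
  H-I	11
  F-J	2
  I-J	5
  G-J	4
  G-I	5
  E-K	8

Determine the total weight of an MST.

Kruskal: consider edges lightest-first.
E-H (2): add. Components now {E,H} {F} {G} {I} {J} {K}
F-J (2): add. Components now {E,H} {F,J} {G} {I} {K}
G-J (4): add. Components now {E,H} {F,G,J} {I} {K}
G-I (5): add. Components now {E,H} {F,G,I,J} {K}
I-J (5): skip — I and J already connected.
E-K (8): add. Components now {E,H,K} {F,G,I,J}
F-G (10): skip — F and G already connected.
H-I (11): add. Components now {E,F,G,H,I,J,K}
MST edges: E-H, F-J, G-J, G-I, E-K, H-I; total weight 2+2+4+5+8+11 = 32.

32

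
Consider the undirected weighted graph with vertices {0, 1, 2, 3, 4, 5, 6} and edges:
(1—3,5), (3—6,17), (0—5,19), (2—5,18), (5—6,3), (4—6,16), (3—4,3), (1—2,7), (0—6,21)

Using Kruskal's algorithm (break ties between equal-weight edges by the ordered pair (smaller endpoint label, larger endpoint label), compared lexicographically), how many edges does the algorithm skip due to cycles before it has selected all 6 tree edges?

Kruskal: consider edges lightest-first.
3—4 (3): add. Components now {0} {1} {2} {3,4} {5} {6}
5—6 (3): add. Components now {0} {1} {2} {3,4} {5,6}
1—3 (5): add. Components now {0} {1,3,4} {2} {5,6}
1—2 (7): add. Components now {0} {1,2,3,4} {5,6}
4—6 (16): add. Components now {0} {1,2,3,4,5,6}
3—6 (17): skip — 3 and 6 already connected.
2—5 (18): skip — 2 and 5 already connected.
0—5 (19): add. Components now {0,1,2,3,4,5,6}
Edges rejected before the tree was complete: 2.

2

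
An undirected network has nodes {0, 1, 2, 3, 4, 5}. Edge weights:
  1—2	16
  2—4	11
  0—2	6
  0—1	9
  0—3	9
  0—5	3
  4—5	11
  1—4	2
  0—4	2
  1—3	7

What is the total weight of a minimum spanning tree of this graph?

20

Kruskal's algorithm — process edges by increasing weight (ties by edge label):
0—4 (2): add. Components now {0,4} {1} {2} {3} {5}
1—4 (2): add. Components now {0,1,4} {2} {3} {5}
0—5 (3): add. Components now {0,1,4,5} {2} {3}
0—2 (6): add. Components now {0,1,2,4,5} {3}
1—3 (7): add. Components now {0,1,2,3,4,5}
MST edges: 0—4, 1—4, 0—5, 0—2, 1—3; total weight 2+2+3+6+7 = 20.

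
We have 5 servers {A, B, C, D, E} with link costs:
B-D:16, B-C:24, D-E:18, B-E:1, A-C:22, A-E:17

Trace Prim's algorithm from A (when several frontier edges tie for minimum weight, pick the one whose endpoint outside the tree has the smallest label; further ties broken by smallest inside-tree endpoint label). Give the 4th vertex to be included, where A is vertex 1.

D

Prim, starting at A.
Step 1: cheapest edge leaving the tree is A-E (17); add E.
Step 2: cheapest edge leaving the tree is B-E (1); add B.
Step 3: cheapest edge leaving the tree is B-D (16); add D.
Step 4: cheapest edge leaving the tree is A-C (22); add C.
Vertex order: A, E, B, D, C. The 4th vertex is D.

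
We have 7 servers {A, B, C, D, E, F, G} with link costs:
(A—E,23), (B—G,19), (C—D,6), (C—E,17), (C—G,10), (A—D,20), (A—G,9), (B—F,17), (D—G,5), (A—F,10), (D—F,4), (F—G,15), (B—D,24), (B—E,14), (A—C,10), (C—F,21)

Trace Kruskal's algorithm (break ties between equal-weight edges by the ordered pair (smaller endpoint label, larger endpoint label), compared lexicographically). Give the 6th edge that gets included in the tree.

B-F

Kruskal: consider edges lightest-first.
D—F (4): add — endpoints in different components.
D—G (5): add — endpoints in different components.
C—D (6): add — endpoints in different components.
A—G (9): add — endpoints in different components.
A—C (10): skip — A and C already connected.
A—F (10): skip — A and F already connected.
C—G (10): skip — C and G already connected.
B—E (14): add — endpoints in different components.
F—G (15): skip — F and G already connected.
B—F (17): add — endpoints in different components.
The 6th edge added is B—F.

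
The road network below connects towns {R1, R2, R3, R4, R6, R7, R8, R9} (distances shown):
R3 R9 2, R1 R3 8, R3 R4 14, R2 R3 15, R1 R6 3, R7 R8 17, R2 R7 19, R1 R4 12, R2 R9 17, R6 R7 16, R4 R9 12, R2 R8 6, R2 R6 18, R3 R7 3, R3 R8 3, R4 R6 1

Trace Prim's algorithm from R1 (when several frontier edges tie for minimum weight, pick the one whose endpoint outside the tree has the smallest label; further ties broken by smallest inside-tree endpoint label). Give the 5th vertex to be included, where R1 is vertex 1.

Grow the tree from R1 using Prim:
Step 1: cheapest edge leaving the tree is R1 R6 (3); add R6.
Step 2: cheapest edge leaving the tree is R4 R6 (1); add R4.
Step 3: cheapest edge leaving the tree is R1 R3 (8); add R3.
Step 4: cheapest edge leaving the tree is R3 R9 (2); add R9.
Step 5: cheapest edge leaving the tree is R3 R7 (3); add R7.
Step 6: cheapest edge leaving the tree is R3 R8 (3); add R8.
Step 7: cheapest edge leaving the tree is R2 R8 (6); add R2.
Vertex order: R1, R6, R4, R3, R9, R7, R8, R2. The 5th vertex is R9.

R9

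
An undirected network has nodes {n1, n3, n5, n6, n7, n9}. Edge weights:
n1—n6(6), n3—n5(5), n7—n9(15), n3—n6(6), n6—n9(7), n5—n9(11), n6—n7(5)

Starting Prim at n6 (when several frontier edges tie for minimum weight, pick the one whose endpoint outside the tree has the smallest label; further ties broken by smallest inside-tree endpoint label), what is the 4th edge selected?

Grow the tree from n6 using Prim:
Step 1: cheapest edge leaving the tree is n6—n7 (5); add n7.
Step 2: cheapest edge leaving the tree is n1—n6 (6); add n1.
Step 3: cheapest edge leaving the tree is n3—n6 (6); add n3.
Step 4: cheapest edge leaving the tree is n3—n5 (5); add n5.
Step 5: cheapest edge leaving the tree is n6—n9 (7); add n9.
The 4th edge added is n3—n5.

n3-n5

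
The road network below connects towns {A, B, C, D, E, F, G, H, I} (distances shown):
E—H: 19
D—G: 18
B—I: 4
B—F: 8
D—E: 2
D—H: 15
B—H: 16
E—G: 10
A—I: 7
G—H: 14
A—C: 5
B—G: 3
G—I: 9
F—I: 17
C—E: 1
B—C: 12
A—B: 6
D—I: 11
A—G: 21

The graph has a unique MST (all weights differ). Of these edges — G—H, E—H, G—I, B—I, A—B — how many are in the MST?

Kruskal: consider edges lightest-first.
C—E (1): add — endpoints in different components.
D—E (2): add — endpoints in different components.
B—G (3): add — endpoints in different components.
B—I (4): add — endpoints in different components.
A—C (5): add — endpoints in different components.
A—B (6): add — endpoints in different components.
A—I (7): skip — A and I already connected.
B—F (8): add — endpoints in different components.
G—I (9): skip — G and I already connected.
E—G (10): skip — E and G already connected.
D—I (11): skip — D and I already connected.
B—C (12): skip — B and C already connected.
G—H (14): add — endpoints in different components.
MST edge set: {C—E, D—E, B—G, B—I, A—C, A—B, B—F, G—H}.
Of the listed edges, {G—H, B—I, A—B} are in the MST → 3.

3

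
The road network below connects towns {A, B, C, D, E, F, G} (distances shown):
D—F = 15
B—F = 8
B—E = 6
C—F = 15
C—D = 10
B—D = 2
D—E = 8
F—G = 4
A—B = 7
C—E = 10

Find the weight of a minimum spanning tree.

37

Sort edges by weight, then run Kruskal:
B—D (2): add — endpoints in different components.
F—G (4): add — endpoints in different components.
B—E (6): add — endpoints in different components.
A—B (7): add — endpoints in different components.
B—F (8): add — endpoints in different components.
D—E (8): skip — D and E already connected.
C—D (10): add — endpoints in different components.
MST edges: B—D, F—G, B—E, A—B, B—F, C—D; total weight 2+4+6+7+8+10 = 37.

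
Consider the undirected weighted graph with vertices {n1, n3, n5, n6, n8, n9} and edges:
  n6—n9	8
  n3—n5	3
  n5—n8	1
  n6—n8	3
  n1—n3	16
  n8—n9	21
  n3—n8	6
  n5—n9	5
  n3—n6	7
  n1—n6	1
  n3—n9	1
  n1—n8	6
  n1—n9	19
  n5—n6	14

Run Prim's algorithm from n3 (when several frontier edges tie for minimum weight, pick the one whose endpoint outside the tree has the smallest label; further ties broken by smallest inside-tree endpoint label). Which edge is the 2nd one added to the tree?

Prim, starting at n3.
Step 1: cheapest edge leaving the tree is n3—n9 (1); add n9.
Step 2: cheapest edge leaving the tree is n3—n5 (3); add n5.
Step 3: cheapest edge leaving the tree is n5—n8 (1); add n8.
Step 4: cheapest edge leaving the tree is n6—n8 (3); add n6.
Step 5: cheapest edge leaving the tree is n1—n6 (1); add n1.
The 2nd edge added is n3—n5.

n3-n5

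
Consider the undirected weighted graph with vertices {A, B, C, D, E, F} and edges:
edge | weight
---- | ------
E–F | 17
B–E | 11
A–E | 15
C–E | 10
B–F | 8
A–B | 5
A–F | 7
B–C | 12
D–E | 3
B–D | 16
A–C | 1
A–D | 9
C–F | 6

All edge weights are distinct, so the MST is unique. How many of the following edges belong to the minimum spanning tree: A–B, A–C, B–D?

Kruskal's algorithm — process edges by increasing weight (ties by edge label):
A–C (1): add. Components now {A,C} {B} {D} {E} {F}
D–E (3): add. Components now {A,C} {B} {D,E} {F}
A–B (5): add. Components now {A,B,C} {D,E} {F}
C–F (6): add. Components now {A,B,C,F} {D,E}
A–F (7): skip — A and F already connected.
B–F (8): skip — B and F already connected.
A–D (9): add. Components now {A,B,C,D,E,F}
MST edge set: {A–C, D–E, A–B, C–F, A–D}.
Of the listed edges, {A–B, A–C} are in the MST → 2.

2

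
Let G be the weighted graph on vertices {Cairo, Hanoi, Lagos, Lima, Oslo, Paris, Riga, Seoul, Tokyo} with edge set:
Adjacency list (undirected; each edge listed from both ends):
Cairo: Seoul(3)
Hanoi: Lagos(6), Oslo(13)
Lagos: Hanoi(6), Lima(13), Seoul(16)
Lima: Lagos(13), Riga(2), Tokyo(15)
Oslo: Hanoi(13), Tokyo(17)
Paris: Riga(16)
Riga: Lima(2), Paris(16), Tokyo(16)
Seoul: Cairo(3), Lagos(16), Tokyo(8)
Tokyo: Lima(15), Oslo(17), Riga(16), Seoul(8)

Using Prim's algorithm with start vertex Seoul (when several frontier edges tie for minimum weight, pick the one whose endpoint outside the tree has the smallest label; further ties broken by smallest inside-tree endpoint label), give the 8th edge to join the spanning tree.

Paris-Riga

Prim's algorithm from Seoul:
Step 1: cheapest edge leaving the tree is Cairo-Seoul (3); add Cairo.
Step 2: cheapest edge leaving the tree is Seoul-Tokyo (8); add Tokyo.
Step 3: cheapest edge leaving the tree is Lima-Tokyo (15); add Lima.
Step 4: cheapest edge leaving the tree is Lima-Riga (2); add Riga.
Step 5: cheapest edge leaving the tree is Lagos-Lima (13); add Lagos.
Step 6: cheapest edge leaving the tree is Hanoi-Lagos (6); add Hanoi.
Step 7: cheapest edge leaving the tree is Hanoi-Oslo (13); add Oslo.
Step 8: cheapest edge leaving the tree is Paris-Riga (16); add Paris.
The 8th edge added is Paris-Riga.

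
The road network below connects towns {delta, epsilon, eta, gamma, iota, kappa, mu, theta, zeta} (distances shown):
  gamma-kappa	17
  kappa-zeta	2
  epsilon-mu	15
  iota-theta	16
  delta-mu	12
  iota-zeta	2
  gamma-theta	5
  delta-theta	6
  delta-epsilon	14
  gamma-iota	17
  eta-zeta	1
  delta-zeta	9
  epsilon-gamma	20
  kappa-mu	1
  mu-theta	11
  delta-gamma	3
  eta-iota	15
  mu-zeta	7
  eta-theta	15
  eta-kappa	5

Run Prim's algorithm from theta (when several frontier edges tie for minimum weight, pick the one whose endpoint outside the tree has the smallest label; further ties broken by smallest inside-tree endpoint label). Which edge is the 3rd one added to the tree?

delta-zeta

Prim's algorithm from theta:
Step 1: cheapest edge leaving the tree is gamma-theta (5); add gamma.
Step 2: cheapest edge leaving the tree is delta-gamma (3); add delta.
Step 3: cheapest edge leaving the tree is delta-zeta (9); add zeta.
Step 4: cheapest edge leaving the tree is eta-zeta (1); add eta.
Step 5: cheapest edge leaving the tree is iota-zeta (2); add iota.
Step 6: cheapest edge leaving the tree is kappa-zeta (2); add kappa.
Step 7: cheapest edge leaving the tree is kappa-mu (1); add mu.
Step 8: cheapest edge leaving the tree is delta-epsilon (14); add epsilon.
The 3rd edge added is delta-zeta.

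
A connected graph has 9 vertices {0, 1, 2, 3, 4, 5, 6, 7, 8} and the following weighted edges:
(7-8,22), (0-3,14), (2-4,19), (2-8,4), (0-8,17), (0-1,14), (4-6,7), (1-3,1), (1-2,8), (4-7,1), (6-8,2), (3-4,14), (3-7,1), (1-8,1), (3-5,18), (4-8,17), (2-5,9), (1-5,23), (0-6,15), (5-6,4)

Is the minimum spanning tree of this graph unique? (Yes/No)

No

Kruskal's algorithm — process edges by increasing weight (ties by edge label):
1-3 (1): add — endpoints in different components.
1-8 (1): add — endpoints in different components.
3-7 (1): add — endpoints in different components.
4-7 (1): add — endpoints in different components.
6-8 (2): add — endpoints in different components.
2-8 (4): add — endpoints in different components.
5-6 (4): add — endpoints in different components.
4-6 (7): skip — 4 and 6 already connected.
1-2 (8): skip — 1 and 2 already connected.
2-5 (9): skip — 2 and 5 already connected.
0-1 (14): add — endpoints in different components.
Non-tree edge 0-3 has weight 14, equal to the heaviest edge on its tree cycle — swapping gives another MST of the same weight. Not unique.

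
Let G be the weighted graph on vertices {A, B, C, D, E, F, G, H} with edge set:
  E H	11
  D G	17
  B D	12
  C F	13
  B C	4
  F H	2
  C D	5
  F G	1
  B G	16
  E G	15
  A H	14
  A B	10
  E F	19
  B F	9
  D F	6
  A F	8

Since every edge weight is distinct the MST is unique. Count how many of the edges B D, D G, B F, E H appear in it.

Kruskal's algorithm — process edges by increasing weight (ties by edge label):
F G (1): add — endpoints in different components.
F H (2): add — endpoints in different components.
B C (4): add — endpoints in different components.
C D (5): add — endpoints in different components.
D F (6): add — endpoints in different components.
A F (8): add — endpoints in different components.
B F (9): skip — B and F already connected.
A B (10): skip — A and B already connected.
E H (11): add — endpoints in different components.
MST edge set: {F G, F H, B C, C D, D F, A F, E H}.
Of the listed edges, {E H} are in the MST → 1.

1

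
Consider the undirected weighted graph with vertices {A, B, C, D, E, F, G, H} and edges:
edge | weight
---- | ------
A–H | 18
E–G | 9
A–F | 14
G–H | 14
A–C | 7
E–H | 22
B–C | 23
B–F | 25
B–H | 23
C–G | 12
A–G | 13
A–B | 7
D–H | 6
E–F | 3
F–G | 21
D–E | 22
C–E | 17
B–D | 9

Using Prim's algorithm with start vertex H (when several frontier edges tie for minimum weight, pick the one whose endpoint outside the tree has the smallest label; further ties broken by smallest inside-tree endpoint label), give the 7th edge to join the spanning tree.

E-F

Grow the tree from H using Prim:
Step 1: cheapest edge leaving the tree is D–H (6); add D.
Step 2: cheapest edge leaving the tree is B–D (9); add B.
Step 3: cheapest edge leaving the tree is A–B (7); add A.
Step 4: cheapest edge leaving the tree is A–C (7); add C.
Step 5: cheapest edge leaving the tree is C–G (12); add G.
Step 6: cheapest edge leaving the tree is E–G (9); add E.
Step 7: cheapest edge leaving the tree is E–F (3); add F.
The 7th edge added is E–F.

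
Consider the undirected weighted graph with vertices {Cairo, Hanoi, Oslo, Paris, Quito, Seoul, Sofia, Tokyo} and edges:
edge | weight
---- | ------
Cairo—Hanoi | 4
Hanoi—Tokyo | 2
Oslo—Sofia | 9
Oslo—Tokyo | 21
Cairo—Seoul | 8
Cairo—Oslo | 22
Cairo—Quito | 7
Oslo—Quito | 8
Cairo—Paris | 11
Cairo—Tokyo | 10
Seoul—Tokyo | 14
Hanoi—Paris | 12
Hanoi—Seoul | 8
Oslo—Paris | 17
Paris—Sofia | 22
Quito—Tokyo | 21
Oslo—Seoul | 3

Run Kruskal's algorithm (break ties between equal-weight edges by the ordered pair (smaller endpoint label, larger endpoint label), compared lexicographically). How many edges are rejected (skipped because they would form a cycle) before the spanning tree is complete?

3

Sort edges by weight, then run Kruskal:
Hanoi—Tokyo (2): add — endpoints in different components.
Oslo—Seoul (3): add — endpoints in different components.
Cairo—Hanoi (4): add — endpoints in different components.
Cairo—Quito (7): add — endpoints in different components.
Cairo—Seoul (8): add — endpoints in different components.
Hanoi—Seoul (8): skip — Hanoi and Seoul already connected.
Oslo—Quito (8): skip — Oslo and Quito already connected.
Oslo—Sofia (9): add — endpoints in different components.
Cairo—Tokyo (10): skip — Tokyo and Cairo already connected.
Cairo—Paris (11): add — endpoints in different components.
Edges rejected before the tree was complete: 3.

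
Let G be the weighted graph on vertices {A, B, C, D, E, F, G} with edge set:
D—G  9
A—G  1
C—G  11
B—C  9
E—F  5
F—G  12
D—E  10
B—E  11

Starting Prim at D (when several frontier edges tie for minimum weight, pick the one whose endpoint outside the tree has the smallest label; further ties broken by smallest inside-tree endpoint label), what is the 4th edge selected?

Grow the tree from D using Prim:
Step 1: cheapest edge leaving the tree is D—G (9); add G.
Step 2: cheapest edge leaving the tree is A—G (1); add A.
Step 3: cheapest edge leaving the tree is D—E (10); add E.
Step 4: cheapest edge leaving the tree is E—F (5); add F.
Step 5: cheapest edge leaving the tree is B—E (11); add B.
Step 6: cheapest edge leaving the tree is B—C (9); add C.
The 4th edge added is E—F.

E-F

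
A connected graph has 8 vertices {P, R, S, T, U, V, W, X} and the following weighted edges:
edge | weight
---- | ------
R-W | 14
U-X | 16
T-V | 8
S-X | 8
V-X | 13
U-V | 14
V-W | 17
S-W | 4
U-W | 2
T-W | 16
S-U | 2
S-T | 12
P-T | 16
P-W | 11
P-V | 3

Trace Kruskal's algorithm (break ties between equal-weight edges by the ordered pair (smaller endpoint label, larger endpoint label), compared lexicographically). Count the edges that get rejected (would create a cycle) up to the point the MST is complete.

Kruskal's algorithm — process edges by increasing weight (ties by edge label):
S-U (2): add — endpoints in different components.
U-W (2): add — endpoints in different components.
P-V (3): add — endpoints in different components.
S-W (4): skip — W and S already connected.
S-X (8): add — endpoints in different components.
T-V (8): add — endpoints in different components.
P-W (11): add — endpoints in different components.
S-T (12): skip — S and T already connected.
V-X (13): skip — V and X already connected.
R-W (14): add — endpoints in different components.
Edges rejected before the tree was complete: 3.

3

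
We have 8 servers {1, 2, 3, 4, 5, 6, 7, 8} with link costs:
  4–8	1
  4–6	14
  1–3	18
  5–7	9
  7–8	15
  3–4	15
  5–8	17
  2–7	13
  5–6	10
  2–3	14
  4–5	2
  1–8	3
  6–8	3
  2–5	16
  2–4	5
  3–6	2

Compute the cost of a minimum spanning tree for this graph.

Grow the tree from 1 using Prim:
Step 1: cheapest edge leaving the tree is 1–8 (3); add 8.
Step 2: cheapest edge leaving the tree is 4–8 (1); add 4.
Step 3: cheapest edge leaving the tree is 4–5 (2); add 5.
Step 4: cheapest edge leaving the tree is 6–8 (3); add 6.
Step 5: cheapest edge leaving the tree is 3–6 (2); add 3.
Step 6: cheapest edge leaving the tree is 2–4 (5); add 2.
Step 7: cheapest edge leaving the tree is 5–7 (9); add 7.
MST edges: 1–8, 4–8, 4–5, 6–8, 3–6, 2–4, 5–7; total weight 3+1+2+3+2+5+9 = 25.

25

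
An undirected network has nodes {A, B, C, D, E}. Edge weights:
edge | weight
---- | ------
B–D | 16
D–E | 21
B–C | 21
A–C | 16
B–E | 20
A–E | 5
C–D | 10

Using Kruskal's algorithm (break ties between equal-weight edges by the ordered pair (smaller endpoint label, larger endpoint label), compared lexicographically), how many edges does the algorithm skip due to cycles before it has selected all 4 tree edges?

Sort edges by weight, then run Kruskal:
A–E (5): add. Components now {A,E} {B} {C} {D}
C–D (10): add. Components now {A,E} {B} {C,D}
A–C (16): add. Components now {A,C,D,E} {B}
B–D (16): add. Components now {A,B,C,D,E}
Edges rejected before the tree was complete: 0.

0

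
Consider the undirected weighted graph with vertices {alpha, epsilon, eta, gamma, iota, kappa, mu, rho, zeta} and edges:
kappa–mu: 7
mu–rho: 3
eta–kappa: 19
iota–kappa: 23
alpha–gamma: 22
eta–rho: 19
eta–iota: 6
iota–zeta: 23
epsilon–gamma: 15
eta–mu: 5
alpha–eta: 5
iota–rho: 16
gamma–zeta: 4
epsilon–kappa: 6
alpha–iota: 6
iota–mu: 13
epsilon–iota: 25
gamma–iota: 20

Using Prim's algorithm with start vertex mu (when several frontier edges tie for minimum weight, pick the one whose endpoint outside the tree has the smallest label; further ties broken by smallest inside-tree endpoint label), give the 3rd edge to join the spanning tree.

Prim's algorithm from mu:
Step 1: cheapest edge leaving the tree is mu–rho (3); add rho.
Step 2: cheapest edge leaving the tree is eta–mu (5); add eta.
Step 3: cheapest edge leaving the tree is alpha–eta (5); add alpha.
Step 4: cheapest edge leaving the tree is alpha–iota (6); add iota.
Step 5: cheapest edge leaving the tree is kappa–mu (7); add kappa.
Step 6: cheapest edge leaving the tree is epsilon–kappa (6); add epsilon.
Step 7: cheapest edge leaving the tree is epsilon–gamma (15); add gamma.
Step 8: cheapest edge leaving the tree is gamma–zeta (4); add zeta.
The 3rd edge added is alpha–eta.

alpha-eta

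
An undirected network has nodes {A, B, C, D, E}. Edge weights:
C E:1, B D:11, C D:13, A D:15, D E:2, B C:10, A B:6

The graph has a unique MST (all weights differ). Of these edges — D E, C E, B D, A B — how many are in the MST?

3

Kruskal: consider edges lightest-first.
C E (1): add — endpoints in different components.
D E (2): add — endpoints in different components.
A B (6): add — endpoints in different components.
B C (10): add — endpoints in different components.
MST edge set: {C E, D E, A B, B C}.
Of the listed edges, {D E, C E, A B} are in the MST → 3.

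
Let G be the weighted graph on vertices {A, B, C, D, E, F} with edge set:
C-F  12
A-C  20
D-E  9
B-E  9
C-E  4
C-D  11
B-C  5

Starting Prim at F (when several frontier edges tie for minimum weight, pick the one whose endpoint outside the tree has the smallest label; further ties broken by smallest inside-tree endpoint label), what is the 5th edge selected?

Prim's algorithm from F:
Step 1: cheapest edge leaving the tree is C-F (12); add C.
Step 2: cheapest edge leaving the tree is C-E (4); add E.
Step 3: cheapest edge leaving the tree is B-C (5); add B.
Step 4: cheapest edge leaving the tree is D-E (9); add D.
Step 5: cheapest edge leaving the tree is A-C (20); add A.
The 5th edge added is A-C.

A-C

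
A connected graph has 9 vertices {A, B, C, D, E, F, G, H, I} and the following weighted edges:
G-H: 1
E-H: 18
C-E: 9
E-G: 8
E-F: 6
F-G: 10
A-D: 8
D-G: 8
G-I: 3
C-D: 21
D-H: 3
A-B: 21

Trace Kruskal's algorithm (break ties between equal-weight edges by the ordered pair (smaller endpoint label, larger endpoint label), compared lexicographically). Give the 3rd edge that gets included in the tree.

G-I

Kruskal's algorithm — process edges by increasing weight (ties by edge label):
G-H (1): add — endpoints in different components.
D-H (3): add — endpoints in different components.
G-I (3): add — endpoints in different components.
E-F (6): add — endpoints in different components.
A-D (8): add — endpoints in different components.
D-G (8): skip — D and G already connected.
E-G (8): add — endpoints in different components.
C-E (9): add — endpoints in different components.
F-G (10): skip — F and G already connected.
E-H (18): skip — E and H already connected.
A-B (21): add — endpoints in different components.
The 3rd edge added is G-I.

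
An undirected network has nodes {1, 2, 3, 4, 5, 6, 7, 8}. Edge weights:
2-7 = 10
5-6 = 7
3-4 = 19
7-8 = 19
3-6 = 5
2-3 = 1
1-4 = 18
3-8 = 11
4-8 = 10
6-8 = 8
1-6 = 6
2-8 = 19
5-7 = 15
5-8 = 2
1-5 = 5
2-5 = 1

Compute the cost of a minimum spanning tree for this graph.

Kruskal's algorithm — process edges by increasing weight (ties by edge label):
2-3 (1): add — endpoints in different components.
2-5 (1): add — endpoints in different components.
5-8 (2): add — endpoints in different components.
1-5 (5): add — endpoints in different components.
3-6 (5): add — endpoints in different components.
1-6 (6): skip — 1 and 6 already connected.
5-6 (7): skip — 5 and 6 already connected.
6-8 (8): skip — 6 and 8 already connected.
2-7 (10): add — endpoints in different components.
4-8 (10): add — endpoints in different components.
MST edges: 2-3, 2-5, 5-8, 1-5, 3-6, 2-7, 4-8; total weight 1+1+2+5+5+10+10 = 34.

34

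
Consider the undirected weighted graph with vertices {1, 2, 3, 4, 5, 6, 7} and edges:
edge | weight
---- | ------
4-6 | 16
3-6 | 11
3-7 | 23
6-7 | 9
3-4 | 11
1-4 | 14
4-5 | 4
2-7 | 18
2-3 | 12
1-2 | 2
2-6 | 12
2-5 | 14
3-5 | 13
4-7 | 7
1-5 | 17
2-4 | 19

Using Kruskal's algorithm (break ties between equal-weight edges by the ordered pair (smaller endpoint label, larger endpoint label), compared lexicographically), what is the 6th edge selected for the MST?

2-3

Kruskal's algorithm — process edges by increasing weight (ties by edge label):
1-2 (2): add — endpoints in different components.
4-5 (4): add — endpoints in different components.
4-7 (7): add — endpoints in different components.
6-7 (9): add — endpoints in different components.
3-4 (11): add — endpoints in different components.
3-6 (11): skip — 3 and 6 already connected.
2-3 (12): add — endpoints in different components.
The 6th edge added is 2-3.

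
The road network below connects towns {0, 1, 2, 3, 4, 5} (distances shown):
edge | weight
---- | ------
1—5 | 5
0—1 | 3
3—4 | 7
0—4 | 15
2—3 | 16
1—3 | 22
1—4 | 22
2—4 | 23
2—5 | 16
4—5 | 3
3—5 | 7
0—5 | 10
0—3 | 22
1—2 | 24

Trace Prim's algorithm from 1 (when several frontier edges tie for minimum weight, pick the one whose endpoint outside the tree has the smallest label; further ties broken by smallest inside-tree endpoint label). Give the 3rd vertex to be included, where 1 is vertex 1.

Grow the tree from 1 using Prim:
Step 1: frontier [0—1 3, 1—5 5, 1—3 22, 1—4 22, 1—2 24] → take 0—1 (3); add 0.
Step 2: frontier [0—5 10, 0—4 15, 0—3 22, 1—5 5, 1—3 22, 1—4 22, 1—2 24] → take 1—5 (5); add 5.
Step 3: frontier [0—4 15, 0—3 22, 1—3 22, 1—4 22, 1—2 24, 4—5 3, 3—5 7, 2—5 16] → take 4—5 (3); add 4.
Step 4: frontier [0—3 22, 1—3 22, 1—2 24, 3—4 7, 2—4 23, 3—5 7, 2—5 16] → take 3—4 (7); add 3.
Step 5: frontier [1—2 24, 2—3 16, 2—4 23, 2—5 16] → take 2—3 (16); add 2.
Vertex order: 1, 0, 5, 4, 3, 2. The 3rd vertex is 5.

5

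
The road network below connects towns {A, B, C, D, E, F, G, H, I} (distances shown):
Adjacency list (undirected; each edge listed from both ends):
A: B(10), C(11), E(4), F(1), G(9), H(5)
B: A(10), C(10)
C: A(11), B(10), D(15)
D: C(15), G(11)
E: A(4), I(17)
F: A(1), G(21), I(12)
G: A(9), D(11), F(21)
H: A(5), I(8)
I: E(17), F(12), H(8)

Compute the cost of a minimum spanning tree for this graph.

58

Prim, starting at I.
Step 1: frontier [H-I 8, F-I 12, E-I 17] → take H-I (8); add H.
Step 2: frontier [A-H 5, F-I 12, E-I 17] → take A-H (5); add A.
Step 3: frontier [A-F 1, A-E 4, A-G 9, A-B 10, A-C 11, F-I 12, E-I 17] → take A-F (1); add F.
Step 4: frontier [A-E 4, A-G 9, A-B 10, A-C 11, F-G 21, E-I 17] → take A-E (4); add E.
Step 5: frontier [A-G 9, A-B 10, A-C 11, F-G 21] → take A-G (9); add G.
Step 6: frontier [A-B 10, A-C 11, D-G 11] → take A-B (10); add B.
Step 7: frontier [A-C 11, B-C 10, D-G 11] → take B-C (10); add C.
Step 8: frontier [C-D 15, D-G 11] → take D-G (11); add D.
MST edges: H-I, A-H, A-F, A-E, A-G, A-B, B-C, D-G; total weight 8+5+1+4+9+10+10+11 = 58.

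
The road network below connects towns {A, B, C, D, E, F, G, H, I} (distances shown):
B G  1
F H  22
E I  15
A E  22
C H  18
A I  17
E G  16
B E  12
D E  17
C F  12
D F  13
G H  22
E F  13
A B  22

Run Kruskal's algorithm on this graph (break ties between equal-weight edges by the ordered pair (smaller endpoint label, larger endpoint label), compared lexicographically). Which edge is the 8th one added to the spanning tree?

C-H

Sort edges by weight, then run Kruskal:
B G (1): add — endpoints in different components.
B E (12): add — endpoints in different components.
C F (12): add — endpoints in different components.
D F (13): add — endpoints in different components.
E F (13): add — endpoints in different components.
E I (15): add — endpoints in different components.
E G (16): skip — E and G already connected.
A I (17): add — endpoints in different components.
D E (17): skip — D and E already connected.
C H (18): add — endpoints in different components.
The 8th edge added is C H.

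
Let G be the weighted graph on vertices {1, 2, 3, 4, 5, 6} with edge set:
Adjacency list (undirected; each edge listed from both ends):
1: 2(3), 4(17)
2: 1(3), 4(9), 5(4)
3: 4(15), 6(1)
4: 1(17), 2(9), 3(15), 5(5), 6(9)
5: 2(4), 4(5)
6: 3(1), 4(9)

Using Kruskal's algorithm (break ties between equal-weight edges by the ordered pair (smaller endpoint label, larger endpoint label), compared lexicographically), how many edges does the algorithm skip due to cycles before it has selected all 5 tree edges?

Sort edges by weight, then run Kruskal:
3 6 (1): add — endpoints in different components.
1 2 (3): add — endpoints in different components.
2 5 (4): add — endpoints in different components.
4 5 (5): add — endpoints in different components.
2 4 (9): skip — 2 and 4 already connected.
4 6 (9): add — endpoints in different components.
Edges rejected before the tree was complete: 1.

1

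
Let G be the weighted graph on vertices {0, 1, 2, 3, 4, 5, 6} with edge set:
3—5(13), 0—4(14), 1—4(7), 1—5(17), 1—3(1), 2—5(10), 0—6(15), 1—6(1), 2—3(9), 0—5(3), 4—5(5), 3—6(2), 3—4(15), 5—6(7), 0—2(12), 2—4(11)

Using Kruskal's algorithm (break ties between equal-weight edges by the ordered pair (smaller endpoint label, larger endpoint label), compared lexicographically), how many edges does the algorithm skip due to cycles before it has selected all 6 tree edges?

2

Kruskal's algorithm — process edges by increasing weight (ties by edge label):
1—3 (1): add. Components now {0} {1,3} {2} {4} {5} {6}
1—6 (1): add. Components now {0} {1,3,6} {2} {4} {5}
3—6 (2): skip — 3 and 6 already connected.
0—5 (3): add. Components now {0,5} {1,3,6} {2} {4}
4—5 (5): add. Components now {0,4,5} {1,3,6} {2}
1—4 (7): add. Components now {0,1,3,4,5,6} {2}
5—6 (7): skip — 5 and 6 already connected.
2—3 (9): add. Components now {0,1,2,3,4,5,6}
Edges rejected before the tree was complete: 2.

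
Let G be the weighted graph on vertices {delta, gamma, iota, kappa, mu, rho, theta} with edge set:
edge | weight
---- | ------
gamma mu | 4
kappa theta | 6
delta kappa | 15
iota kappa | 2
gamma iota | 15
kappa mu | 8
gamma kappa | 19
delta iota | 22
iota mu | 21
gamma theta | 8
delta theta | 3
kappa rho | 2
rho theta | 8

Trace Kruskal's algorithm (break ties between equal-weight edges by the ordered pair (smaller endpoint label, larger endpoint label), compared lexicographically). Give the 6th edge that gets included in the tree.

gamma-theta

Sort edges by weight, then run Kruskal:
iota kappa (2): add — endpoints in different components.
kappa rho (2): add — endpoints in different components.
delta theta (3): add — endpoints in different components.
gamma mu (4): add — endpoints in different components.
kappa theta (6): add — endpoints in different components.
gamma theta (8): add — endpoints in different components.
The 6th edge added is gamma theta.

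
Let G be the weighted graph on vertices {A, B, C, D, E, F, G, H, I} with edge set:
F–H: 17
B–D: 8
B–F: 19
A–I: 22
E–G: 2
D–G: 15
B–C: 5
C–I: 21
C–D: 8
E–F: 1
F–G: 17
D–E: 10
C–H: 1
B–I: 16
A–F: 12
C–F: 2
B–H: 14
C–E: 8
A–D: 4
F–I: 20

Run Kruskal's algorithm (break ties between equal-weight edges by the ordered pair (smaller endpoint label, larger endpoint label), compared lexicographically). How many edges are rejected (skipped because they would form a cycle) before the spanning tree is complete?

Sort edges by weight, then run Kruskal:
C–H (1): add — endpoints in different components.
E–F (1): add — endpoints in different components.
C–F (2): add — endpoints in different components.
E–G (2): add — endpoints in different components.
A–D (4): add — endpoints in different components.
B–C (5): add — endpoints in different components.
B–D (8): add — endpoints in different components.
C–D (8): skip — C and D already connected.
C–E (8): skip — C and E already connected.
D–E (10): skip — D and E already connected.
A–F (12): skip — A and F already connected.
B–H (14): skip — B and H already connected.
D–G (15): skip — D and G already connected.
B–I (16): add — endpoints in different components.
Edges rejected before the tree was complete: 6.

6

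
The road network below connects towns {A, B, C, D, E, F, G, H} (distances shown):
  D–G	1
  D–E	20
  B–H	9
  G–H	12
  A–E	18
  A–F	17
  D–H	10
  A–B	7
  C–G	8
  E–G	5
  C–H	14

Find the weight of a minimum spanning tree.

57

Grow the tree from G using Prim:
Step 1: cheapest edge leaving the tree is D–G (1); add D.
Step 2: cheapest edge leaving the tree is E–G (5); add E.
Step 3: cheapest edge leaving the tree is C–G (8); add C.
Step 4: cheapest edge leaving the tree is D–H (10); add H.
Step 5: cheapest edge leaving the tree is B–H (9); add B.
Step 6: cheapest edge leaving the tree is A–B (7); add A.
Step 7: cheapest edge leaving the tree is A–F (17); add F.
MST edges: D–G, E–G, C–G, D–H, B–H, A–B, A–F; total weight 1+5+8+10+9+7+17 = 57.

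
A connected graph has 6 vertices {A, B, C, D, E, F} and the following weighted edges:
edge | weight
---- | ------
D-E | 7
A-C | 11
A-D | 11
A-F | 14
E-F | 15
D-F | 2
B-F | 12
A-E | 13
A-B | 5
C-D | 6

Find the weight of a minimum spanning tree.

31

Prim, starting at F.
Step 1: cheapest edge leaving the tree is D-F (2); add D.
Step 2: cheapest edge leaving the tree is C-D (6); add C.
Step 3: cheapest edge leaving the tree is D-E (7); add E.
Step 4: cheapest edge leaving the tree is A-C (11); add A.
Step 5: cheapest edge leaving the tree is A-B (5); add B.
MST edges: D-F, C-D, D-E, A-C, A-B; total weight 2+6+7+11+5 = 31.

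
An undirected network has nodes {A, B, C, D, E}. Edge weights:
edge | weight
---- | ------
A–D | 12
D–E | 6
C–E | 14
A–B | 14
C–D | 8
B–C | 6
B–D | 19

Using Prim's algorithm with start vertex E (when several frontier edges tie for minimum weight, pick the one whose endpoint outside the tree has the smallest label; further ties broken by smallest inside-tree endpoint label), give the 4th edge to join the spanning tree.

A-D

Grow the tree from E using Prim:
Step 1: cheapest edge leaving the tree is D–E (6); add D.
Step 2: cheapest edge leaving the tree is C–D (8); add C.
Step 3: cheapest edge leaving the tree is B–C (6); add B.
Step 4: cheapest edge leaving the tree is A–D (12); add A.
The 4th edge added is A–D.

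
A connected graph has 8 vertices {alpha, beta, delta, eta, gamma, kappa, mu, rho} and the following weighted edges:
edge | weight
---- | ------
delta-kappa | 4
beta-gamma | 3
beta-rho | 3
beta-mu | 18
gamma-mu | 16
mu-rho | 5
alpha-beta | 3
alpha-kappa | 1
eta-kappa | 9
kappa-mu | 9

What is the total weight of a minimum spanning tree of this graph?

Prim's algorithm from rho:
Step 1: cheapest edge leaving the tree is beta-rho (3); add beta.
Step 2: cheapest edge leaving the tree is alpha-beta (3); add alpha.
Step 3: cheapest edge leaving the tree is alpha-kappa (1); add kappa.
Step 4: cheapest edge leaving the tree is beta-gamma (3); add gamma.
Step 5: cheapest edge leaving the tree is delta-kappa (4); add delta.
Step 6: cheapest edge leaving the tree is mu-rho (5); add mu.
Step 7: cheapest edge leaving the tree is eta-kappa (9); add eta.
MST edges: beta-rho, alpha-beta, alpha-kappa, beta-gamma, delta-kappa, mu-rho, eta-kappa; total weight 3+3+1+3+4+5+9 = 28.

28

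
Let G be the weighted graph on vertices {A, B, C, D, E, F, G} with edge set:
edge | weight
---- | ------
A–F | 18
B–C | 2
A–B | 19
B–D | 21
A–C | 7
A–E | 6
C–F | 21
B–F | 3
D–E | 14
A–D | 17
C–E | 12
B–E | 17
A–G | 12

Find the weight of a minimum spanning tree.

Prim's algorithm from F:
Step 1: cheapest edge leaving the tree is B–F (3); add B.
Step 2: cheapest edge leaving the tree is B–C (2); add C.
Step 3: cheapest edge leaving the tree is A–C (7); add A.
Step 4: cheapest edge leaving the tree is A–E (6); add E.
Step 5: cheapest edge leaving the tree is A–G (12); add G.
Step 6: cheapest edge leaving the tree is D–E (14); add D.
MST edges: B–F, B–C, A–C, A–E, A–G, D–E; total weight 3+2+7+6+12+14 = 44.

44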